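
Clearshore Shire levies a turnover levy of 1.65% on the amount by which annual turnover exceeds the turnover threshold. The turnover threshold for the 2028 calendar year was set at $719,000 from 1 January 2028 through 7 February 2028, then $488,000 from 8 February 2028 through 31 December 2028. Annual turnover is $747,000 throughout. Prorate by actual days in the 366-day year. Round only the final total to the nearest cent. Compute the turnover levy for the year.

$3,877.77

1 January – 7 February 2028: 38 days, exemption $719,000 → ($747,000 − $719,000) × 1.65% × 38/366 = $47.9672
8 February – 31 December 2028: 328 days, exemption $488,000 → ($747,000 − $488,000) × 1.65% × 328/366 = $3,829.8033
Total = $3,877.7705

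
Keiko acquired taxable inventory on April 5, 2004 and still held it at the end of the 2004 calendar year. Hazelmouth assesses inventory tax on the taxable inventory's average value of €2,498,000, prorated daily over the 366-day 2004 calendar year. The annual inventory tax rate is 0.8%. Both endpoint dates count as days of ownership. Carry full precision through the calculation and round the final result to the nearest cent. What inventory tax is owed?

Days held (April 5 – December 31, 2004): 271 out of 366
Tax = €2,498,000 × 0.8% × 271/366 = €14,796.8962

€14,796.90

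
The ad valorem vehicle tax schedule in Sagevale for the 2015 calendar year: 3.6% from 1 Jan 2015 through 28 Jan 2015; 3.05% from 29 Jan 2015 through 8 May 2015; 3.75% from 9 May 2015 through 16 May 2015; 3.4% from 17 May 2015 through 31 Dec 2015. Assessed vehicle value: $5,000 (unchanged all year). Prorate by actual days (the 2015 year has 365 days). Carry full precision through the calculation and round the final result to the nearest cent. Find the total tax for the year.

$166.36

1 Jan – 28 Jan 2015: 28 days at 3.6% → $5,000 × 3.6% × 28/365 = $13.8082
29 Jan – 8 May 2015: 100 days at 3.05% → $5,000 × 3.05% × 100/365 = $41.7808
9 May – 16 May 2015: 8 days at 3.75% → $5,000 × 3.75% × 8/365 = $4.1096
17 May – 31 Dec 2015: 229 days at 3.4% → $5,000 × 3.4% × 229/365 = $106.6575
Total = $166.3562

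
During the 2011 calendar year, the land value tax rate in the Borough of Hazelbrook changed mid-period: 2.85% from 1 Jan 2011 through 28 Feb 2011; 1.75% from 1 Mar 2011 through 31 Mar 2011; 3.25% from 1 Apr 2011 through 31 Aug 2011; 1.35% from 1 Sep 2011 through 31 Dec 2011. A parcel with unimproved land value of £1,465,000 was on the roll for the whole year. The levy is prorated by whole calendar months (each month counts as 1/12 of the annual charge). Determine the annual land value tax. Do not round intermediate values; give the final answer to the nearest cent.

£35,526.25

1 Jan – 28 Feb 2011: 2 months at 2.85% → £1,465,000 × 2.85% × 2/12 = £6,958.7500
1 Mar – 31 Mar 2011: 1 month at 1.75% → £1,465,000 × 1.75% × 1/12 = £2,136.4583
1 Apr – 31 Aug 2011: 5 months at 3.25% → £1,465,000 × 3.25% × 5/12 = £19,838.5417
1 Sep – 31 Dec 2011: 4 months at 1.35% → £1,465,000 × 1.35% × 4/12 = £6,592.5000
Total = £35,526.2500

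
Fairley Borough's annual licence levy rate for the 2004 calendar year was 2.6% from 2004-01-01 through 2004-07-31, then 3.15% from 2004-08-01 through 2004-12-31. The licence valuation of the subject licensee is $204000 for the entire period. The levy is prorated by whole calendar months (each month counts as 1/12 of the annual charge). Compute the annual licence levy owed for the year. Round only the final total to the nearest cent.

$5771.50

2004-01-01 to 2004-07-31: 7 months at 2.6% → $204000 × 2.6% × 7/12 = $3094.0000
2004-08-01 to 2004-12-31: 5 months at 3.15% → $204000 × 3.15% × 5/12 = $2677.5000
Total = $5771.5000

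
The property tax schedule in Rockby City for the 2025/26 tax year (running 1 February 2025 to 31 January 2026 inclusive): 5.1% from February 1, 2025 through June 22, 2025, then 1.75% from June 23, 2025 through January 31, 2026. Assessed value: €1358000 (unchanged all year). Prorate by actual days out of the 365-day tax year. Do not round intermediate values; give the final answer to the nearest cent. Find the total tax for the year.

€41463.65

February 1 – June 22, 2025: 142 days at 5.1% → €1358000 × 5.1% × 142/365 = €26944.2082
June 23, 2025 – January 31, 2026: 223 days at 1.75% → €1358000 × 1.75% × 223/365 = €14519.4384
Total = €41463.6466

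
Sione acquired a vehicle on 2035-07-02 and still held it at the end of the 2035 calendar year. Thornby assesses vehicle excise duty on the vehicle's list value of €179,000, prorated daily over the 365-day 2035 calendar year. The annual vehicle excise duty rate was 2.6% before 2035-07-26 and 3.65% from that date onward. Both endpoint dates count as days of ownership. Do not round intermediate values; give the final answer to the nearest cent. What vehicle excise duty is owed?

2035-07-02 to 2035-07-25: 24 days at 2.6% → €179,000 × 2.6% × 24/365 = €306.0164
2035-07-26 to 2035-12-31: 159 days at 3.65% → €179,000 × 3.65% × 159/365 = €2,846.1000
Total = €3,152.1164

€3,152.12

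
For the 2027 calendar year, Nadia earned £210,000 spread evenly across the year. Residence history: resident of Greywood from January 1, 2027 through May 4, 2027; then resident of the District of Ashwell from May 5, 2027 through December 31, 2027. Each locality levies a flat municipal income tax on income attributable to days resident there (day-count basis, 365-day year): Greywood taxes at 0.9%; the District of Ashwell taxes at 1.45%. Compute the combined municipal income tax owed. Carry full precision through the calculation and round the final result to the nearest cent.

Greywood, January 1 – May 4, 2027: 124 days → £210,000 × 0.9% × 124/365 = £642.0822
The District of Ashwell, May 5 – December 31, 2027: 241 days → £210,000 × 1.45% × 241/365 = £2,010.5342
Total = £2,652.6164

£2,652.62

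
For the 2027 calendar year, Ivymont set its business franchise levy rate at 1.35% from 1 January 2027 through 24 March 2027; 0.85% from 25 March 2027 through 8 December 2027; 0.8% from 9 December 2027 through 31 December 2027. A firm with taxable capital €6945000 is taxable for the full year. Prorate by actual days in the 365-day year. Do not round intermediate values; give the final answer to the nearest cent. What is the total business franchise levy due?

1 January – 24 March 2027: 83 days at 1.35% → €6945000 × 1.35% × 83/365 = €21320.1986
25 March – 8 December 2027: 259 days at 0.85% → €6945000 × 0.85% × 259/365 = €41888.8151
9 December – 31 December 2027: 23 days at 0.8% → €6945000 × 0.8% × 23/365 = €3501.0411
Total = €66710.0548

€66710.05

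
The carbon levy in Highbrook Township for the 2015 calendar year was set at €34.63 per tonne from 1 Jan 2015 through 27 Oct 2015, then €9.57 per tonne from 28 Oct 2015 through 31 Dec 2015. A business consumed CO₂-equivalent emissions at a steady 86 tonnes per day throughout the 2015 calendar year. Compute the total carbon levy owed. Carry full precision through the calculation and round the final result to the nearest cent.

€946,950.30

1 Jan – 27 Oct 2015: 300 days × 86 tonnes/day = 25,800 tonnes at €34.63/tonne → €893,454.00
28 Oct – 31 Dec 2015: 65 days × 86 tonnes/day = 5,590 tonnes at €9.57/tonne → €53,496.30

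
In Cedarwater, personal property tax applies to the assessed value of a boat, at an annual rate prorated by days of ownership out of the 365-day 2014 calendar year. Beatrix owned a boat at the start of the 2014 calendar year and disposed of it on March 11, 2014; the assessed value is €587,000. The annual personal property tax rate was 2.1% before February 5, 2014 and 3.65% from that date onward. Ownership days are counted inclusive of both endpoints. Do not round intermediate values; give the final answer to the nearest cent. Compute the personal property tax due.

January 1 – February 4, 2014: 35 days at 2.1% → €587,000 × 2.1% × 35/365 = €1,182.0411
February 5 – March 11, 2014: 35 days at 3.65% → €587,000 × 3.65% × 35/365 = €2,054.5000
Total = €3,236.5411

€3,236.54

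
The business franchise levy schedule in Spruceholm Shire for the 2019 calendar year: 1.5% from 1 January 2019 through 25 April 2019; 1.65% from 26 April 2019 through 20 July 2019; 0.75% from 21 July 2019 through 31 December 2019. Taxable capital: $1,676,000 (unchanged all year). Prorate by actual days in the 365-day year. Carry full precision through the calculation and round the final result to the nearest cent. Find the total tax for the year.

1 January – 25 April 2019: 115 days at 1.5% → $1,676,000 × 1.5% × 115/365 = $7,920.8219
26 April – 20 July 2019: 86 days at 1.65% → $1,676,000 × 1.65% × 86/365 = $6,515.7370
21 July – 31 December 2019: 164 days at 0.75% → $1,676,000 × 0.75% × 164/365 = $5,647.8904
Total = $20,084.4493

$20,084.45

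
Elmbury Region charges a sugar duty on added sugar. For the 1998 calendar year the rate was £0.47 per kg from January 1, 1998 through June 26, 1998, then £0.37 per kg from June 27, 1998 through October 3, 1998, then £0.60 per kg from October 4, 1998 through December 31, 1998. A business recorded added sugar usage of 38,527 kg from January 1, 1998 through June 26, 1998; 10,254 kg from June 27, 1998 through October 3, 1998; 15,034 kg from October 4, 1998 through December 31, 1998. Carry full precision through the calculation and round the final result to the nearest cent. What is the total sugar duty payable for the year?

£30,922.07

January 1 – June 26, 1998: 38,527 kg at £0.47/kg → £18,107.69
June 27 – October 3, 1998: 10,254 kg at £0.37/kg → £3,793.98
October 4 – December 31, 1998: 15,034 kg at £0.60/kg → £9,020.40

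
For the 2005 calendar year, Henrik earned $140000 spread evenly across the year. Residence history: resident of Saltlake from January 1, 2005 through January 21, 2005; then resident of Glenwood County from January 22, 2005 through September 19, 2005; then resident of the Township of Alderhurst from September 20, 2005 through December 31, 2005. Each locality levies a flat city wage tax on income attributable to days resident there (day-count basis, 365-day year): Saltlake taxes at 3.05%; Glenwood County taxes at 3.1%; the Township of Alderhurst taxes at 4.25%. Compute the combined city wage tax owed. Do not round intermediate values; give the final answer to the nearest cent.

Saltlake, January 1 – January 21, 2005: 21 days → $140000 × 3.05% × 21/365 = $245.6712
Glenwood County, January 22 – September 19, 2005: 241 days → $140000 × 3.1% × 241/365 = $2865.5890
The Township of Alderhurst, September 20 – December 31, 2005: 103 days → $140000 × 4.25% × 103/365 = $1679.0411
Total = $4790.3014

$4790.30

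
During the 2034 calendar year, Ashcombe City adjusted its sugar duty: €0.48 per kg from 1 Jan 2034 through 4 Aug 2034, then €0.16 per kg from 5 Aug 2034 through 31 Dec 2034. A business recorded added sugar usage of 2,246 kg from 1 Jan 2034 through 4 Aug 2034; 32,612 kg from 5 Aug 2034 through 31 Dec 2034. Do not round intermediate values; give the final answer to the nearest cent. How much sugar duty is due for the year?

€6296.00

1 Jan – 4 Aug 2034: 2,246 kg at €0.48/kg → €1078.08
5 Aug – 31 Dec 2034: 32,612 kg at €0.16/kg → €5217.92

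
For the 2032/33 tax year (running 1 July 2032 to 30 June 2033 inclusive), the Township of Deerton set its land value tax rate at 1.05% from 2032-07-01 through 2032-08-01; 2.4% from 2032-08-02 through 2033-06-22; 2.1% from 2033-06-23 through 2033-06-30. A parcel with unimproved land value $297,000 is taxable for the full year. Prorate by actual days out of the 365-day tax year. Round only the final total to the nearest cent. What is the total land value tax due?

2032-07-01 to 2032-08-01: 32 days at 1.05% → $297,000 × 1.05% × 32/365 = $273.4027
2032-08-02 to 2033-06-22: 325 days at 2.4% → $297,000 × 2.4% × 325/365 = $6,346.8493
2033-06-23 to 2033-06-30: 8 days at 2.1% → $297,000 × 2.1% × 8/365 = $136.7014
Total = $6,756.9534

$6,756.95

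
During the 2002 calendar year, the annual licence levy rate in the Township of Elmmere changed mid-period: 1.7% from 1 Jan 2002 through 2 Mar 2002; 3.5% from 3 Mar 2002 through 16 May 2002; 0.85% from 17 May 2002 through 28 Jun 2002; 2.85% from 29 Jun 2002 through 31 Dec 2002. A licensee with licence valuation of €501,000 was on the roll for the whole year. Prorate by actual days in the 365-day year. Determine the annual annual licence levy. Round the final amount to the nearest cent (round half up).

1 Jan – 2 Mar 2002: 61 days at 1.7% → €501,000 × 1.7% × 61/365 = €1,423.3890
3 Mar – 16 May 2002: 75 days at 3.5% → €501,000 × 3.5% × 75/365 = €3,603.0822
17 May – 28 Jun 2002: 43 days at 0.85% → €501,000 × 0.85% × 43/365 = €501.6863
29 Jun – 31 Dec 2002: 186 days at 2.85% → €501,000 × 2.85% × 186/365 = €7,276.1671
Total = €12,804.3247

€12,804.32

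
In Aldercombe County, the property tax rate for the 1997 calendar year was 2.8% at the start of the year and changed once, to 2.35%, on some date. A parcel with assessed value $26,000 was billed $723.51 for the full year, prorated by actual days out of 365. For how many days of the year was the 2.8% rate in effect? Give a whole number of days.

351 days

Let d = days at the first rate; then 365 − d days at the second rate.
$26,000 × [2.8%·d + 2.35%·(365−d)] / 365 = $723.51
Solving gives d = 351, so the new rate took effect on December 18, 1997.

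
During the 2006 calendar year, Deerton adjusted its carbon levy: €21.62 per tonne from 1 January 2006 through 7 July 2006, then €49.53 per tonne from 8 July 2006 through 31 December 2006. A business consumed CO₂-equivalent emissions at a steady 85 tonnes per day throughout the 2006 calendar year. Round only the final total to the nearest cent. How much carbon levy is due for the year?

€1,090,666.45

1 January – 7 July 2006: 188 days × 85 tonnes/day = 15,980 tonnes at €21.62/tonne → €345,487.60
8 July – 31 December 2006: 177 days × 85 tonnes/day = 15,045 tonnes at €49.53/tonne → €745,178.85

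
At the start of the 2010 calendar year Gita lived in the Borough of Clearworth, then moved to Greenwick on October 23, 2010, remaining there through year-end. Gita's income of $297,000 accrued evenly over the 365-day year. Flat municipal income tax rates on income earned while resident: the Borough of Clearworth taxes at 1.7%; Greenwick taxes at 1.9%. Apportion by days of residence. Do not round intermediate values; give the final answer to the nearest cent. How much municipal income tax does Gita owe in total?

The Borough of Clearworth, January 1 – October 22, 2010: 295 days → $297,000 × 1.7% × 295/365 = $4,080.6986
Greenwick, October 23 – December 31, 2010: 70 days → $297,000 × 1.9% × 70/365 = $1,082.2192
Total = $5,162.9178

$5,162.92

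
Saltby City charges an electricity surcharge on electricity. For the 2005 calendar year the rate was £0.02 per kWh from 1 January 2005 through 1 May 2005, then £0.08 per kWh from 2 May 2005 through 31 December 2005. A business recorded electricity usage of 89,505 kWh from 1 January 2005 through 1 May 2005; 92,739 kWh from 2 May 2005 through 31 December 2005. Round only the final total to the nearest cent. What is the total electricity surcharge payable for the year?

1 January – 1 May 2005: 89,505 kWh at £0.02/kWh → £1,790.10
2 May – 31 December 2005: 92,739 kWh at £0.08/kWh → £7,419.12

£9,209.22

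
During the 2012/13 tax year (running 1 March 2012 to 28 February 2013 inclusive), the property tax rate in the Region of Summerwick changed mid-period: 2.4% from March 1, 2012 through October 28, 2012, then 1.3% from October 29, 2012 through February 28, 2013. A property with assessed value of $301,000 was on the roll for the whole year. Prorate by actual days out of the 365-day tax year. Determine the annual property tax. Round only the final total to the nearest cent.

$6,108.24

March 1 – October 28, 2012: 242 days at 2.4% → $301,000 × 2.4% × 242/365 = $4,789.6110
October 29, 2012 – February 28, 2013: 123 days at 1.3% → $301,000 × 1.3% × 123/365 = $1,318.6274
Total = $6,108.2384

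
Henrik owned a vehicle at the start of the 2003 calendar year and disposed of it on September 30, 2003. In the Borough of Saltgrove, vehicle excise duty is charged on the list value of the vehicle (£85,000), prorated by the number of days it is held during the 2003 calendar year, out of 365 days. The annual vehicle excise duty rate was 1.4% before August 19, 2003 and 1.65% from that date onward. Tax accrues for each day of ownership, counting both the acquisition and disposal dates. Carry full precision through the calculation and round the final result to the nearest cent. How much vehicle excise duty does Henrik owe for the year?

£915.09

January 1 – August 18, 2003: 230 days at 1.4% → £85,000 × 1.4% × 230/365 = £749.8630
August 19 – September 30, 2003: 43 days at 1.65% → £85,000 × 1.65% × 43/365 = £165.2260
Total = £915.0890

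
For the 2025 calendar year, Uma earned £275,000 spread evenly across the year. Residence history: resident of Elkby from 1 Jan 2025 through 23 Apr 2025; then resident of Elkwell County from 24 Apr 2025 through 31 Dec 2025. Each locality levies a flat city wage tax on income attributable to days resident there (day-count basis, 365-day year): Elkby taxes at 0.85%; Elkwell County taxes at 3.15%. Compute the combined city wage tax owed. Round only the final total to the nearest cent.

Elkby, 1 Jan – 23 Apr 2025: 113 days → £275,000 × 0.85% × 113/365 = £723.6644
Elkwell County, 24 Apr – 31 Dec 2025: 252 days → £275,000 × 3.15% × 252/365 = £5,980.6849
Total = £6,704.3493

£6,704.35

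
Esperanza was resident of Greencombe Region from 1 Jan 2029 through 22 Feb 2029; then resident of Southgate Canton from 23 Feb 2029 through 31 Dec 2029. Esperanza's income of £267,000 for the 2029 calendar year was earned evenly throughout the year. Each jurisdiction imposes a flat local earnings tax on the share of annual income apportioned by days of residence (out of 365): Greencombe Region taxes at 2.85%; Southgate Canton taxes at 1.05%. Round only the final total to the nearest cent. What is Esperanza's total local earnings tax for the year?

Greencombe Region, 1 Jan – 22 Feb 2029: 53 days → £267,000 × 2.85% × 53/365 = £1,104.9411
Southgate Canton, 23 Feb – 31 Dec 2029: 312 days → £267,000 × 1.05% × 312/365 = £2,396.4164
Total = £3,501.3575

£3,501.36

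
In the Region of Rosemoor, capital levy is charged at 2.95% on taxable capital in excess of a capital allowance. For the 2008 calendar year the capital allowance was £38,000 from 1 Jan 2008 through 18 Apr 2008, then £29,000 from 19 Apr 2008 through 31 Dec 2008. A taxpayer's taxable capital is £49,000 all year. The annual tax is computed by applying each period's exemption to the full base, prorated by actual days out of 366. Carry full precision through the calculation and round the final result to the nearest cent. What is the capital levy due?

1 Jan – 18 Apr 2008: 109 days, exemption £38,000 → (£49,000 − £38,000) × 2.95% × 109/366 = £96.6407
19 Apr – 31 Dec 2008: 257 days, exemption £29,000 → (£49,000 − £29,000) × 2.95% × 257/366 = £414.2896
Total = £510.9303

£510.93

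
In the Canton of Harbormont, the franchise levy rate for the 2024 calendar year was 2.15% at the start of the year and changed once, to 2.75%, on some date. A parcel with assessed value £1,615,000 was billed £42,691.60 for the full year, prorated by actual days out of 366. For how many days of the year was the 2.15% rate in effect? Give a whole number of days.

Let d = days at the first rate; then 366 − d days at the second rate.
£1,615,000 × [2.15%·d + 2.75%·(366−d)] / 366 = £42,691.60
Solving gives d = 65, so the new rate took effect on 6 March 2024.

65 days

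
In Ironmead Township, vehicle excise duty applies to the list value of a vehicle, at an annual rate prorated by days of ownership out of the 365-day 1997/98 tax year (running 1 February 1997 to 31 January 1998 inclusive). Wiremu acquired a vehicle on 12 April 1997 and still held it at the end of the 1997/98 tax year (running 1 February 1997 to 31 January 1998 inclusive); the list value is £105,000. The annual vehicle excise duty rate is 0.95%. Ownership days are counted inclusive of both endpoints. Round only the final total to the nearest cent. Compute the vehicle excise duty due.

Days held (12 April 1997 – 31 January 1998): 295 out of 365
Tax = £105,000 × 0.95% × 295/365 = £806.1986

£806.20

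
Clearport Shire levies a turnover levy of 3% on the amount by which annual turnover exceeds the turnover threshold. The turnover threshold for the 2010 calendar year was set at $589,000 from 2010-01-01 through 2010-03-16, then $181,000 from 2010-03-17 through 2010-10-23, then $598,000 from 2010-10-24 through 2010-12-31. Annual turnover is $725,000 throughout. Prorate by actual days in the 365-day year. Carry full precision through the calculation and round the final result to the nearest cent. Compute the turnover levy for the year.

2010-01-01 to 2010-03-16: 75 days, exemption $589,000 → ($725,000 − $589,000) × 3% × 75/365 = $838.3562
2010-03-17 to 2010-10-23: 221 days, exemption $181,000 → ($725,000 − $181,000) × 3% × 221/365 = $9,881.4247
2010-10-24 to 2010-12-31: 69 days, exemption $598,000 → ($725,000 − $598,000) × 3% × 69/365 = $720.2466
Total = $11,440.0274

$11,440.03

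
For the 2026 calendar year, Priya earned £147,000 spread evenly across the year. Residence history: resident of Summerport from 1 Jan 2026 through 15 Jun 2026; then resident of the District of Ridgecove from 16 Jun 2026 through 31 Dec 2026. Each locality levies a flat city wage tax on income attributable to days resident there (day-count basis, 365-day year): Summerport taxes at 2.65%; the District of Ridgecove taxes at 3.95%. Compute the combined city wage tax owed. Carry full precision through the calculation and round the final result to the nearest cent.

Summerport, 1 Jan – 15 Jun 2026: 166 days → £147,000 × 2.65% × 166/365 = £1,771.6521
The District of Ridgecove, 16 Jun – 31 Dec 2026: 199 days → £147,000 × 3.95% × 199/365 = £3,165.7356
Total = £4,937.3877

£4,937.39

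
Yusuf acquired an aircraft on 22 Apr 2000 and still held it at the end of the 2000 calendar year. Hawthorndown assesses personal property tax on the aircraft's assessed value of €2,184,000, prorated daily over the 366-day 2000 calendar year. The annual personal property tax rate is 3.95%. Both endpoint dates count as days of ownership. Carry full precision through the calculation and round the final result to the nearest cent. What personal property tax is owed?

Days held (22 Apr – 31 Dec 2000): 254 out of 366
Tax = €2,184,000 × 3.95% × 254/366 = €59,869.0492

€59,869.05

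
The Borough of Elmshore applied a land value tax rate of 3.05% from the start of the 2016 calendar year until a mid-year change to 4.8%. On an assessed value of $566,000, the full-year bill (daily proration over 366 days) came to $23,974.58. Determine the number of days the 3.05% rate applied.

Let d = days at the first rate; then 366 − d days at the second rate.
$566,000 × [3.05%·d + 4.8%·(366−d)] / 366 = $23,974.58
Solving gives d = 118, so the new rate took effect on 28 April 2016.

118 days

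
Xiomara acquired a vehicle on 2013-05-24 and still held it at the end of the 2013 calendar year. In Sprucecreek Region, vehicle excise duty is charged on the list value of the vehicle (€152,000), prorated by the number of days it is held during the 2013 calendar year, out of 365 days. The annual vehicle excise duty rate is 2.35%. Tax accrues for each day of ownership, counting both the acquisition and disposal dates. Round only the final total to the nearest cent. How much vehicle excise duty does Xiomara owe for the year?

Days held (2013-05-24 to 2013-12-31): 222 out of 365
Tax = €152,000 × 2.35% × 222/365 = €2,172.5589

€2,172.56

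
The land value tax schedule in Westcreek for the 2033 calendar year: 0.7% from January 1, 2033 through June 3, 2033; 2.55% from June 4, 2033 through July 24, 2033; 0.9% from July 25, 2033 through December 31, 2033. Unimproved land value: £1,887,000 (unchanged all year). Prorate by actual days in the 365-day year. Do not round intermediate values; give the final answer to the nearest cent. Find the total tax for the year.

£19,741.12

January 1 – June 3, 2033: 154 days at 0.7% → £1,887,000 × 0.7% × 154/365 = £5,573.1123
June 4 – July 24, 2033: 51 days at 2.55% → £1,887,000 × 2.55% × 51/365 = £6,723.4068
July 25 – December 31, 2033: 160 days at 0.9% → £1,887,000 × 0.9% × 160/365 = £7,444.6027
Total = £19,741.1219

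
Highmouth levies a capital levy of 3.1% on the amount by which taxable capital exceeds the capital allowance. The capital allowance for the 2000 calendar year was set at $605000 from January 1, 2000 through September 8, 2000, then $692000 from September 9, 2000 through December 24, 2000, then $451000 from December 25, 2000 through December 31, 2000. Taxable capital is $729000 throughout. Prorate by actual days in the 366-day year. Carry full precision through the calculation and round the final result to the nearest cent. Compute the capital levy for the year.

January 1 – September 8, 2000: 252 days, exemption $605000 → ($729000 − $605000) × 3.1% × 252/366 = $2646.6885
September 9 – December 24, 2000: 107 days, exemption $692000 → ($729000 − $692000) × 3.1% × 107/366 = $335.3251
December 25 – December 31, 2000: 7 days, exemption $451000 → ($729000 − $451000) × 3.1% × 7/366 = $164.8251
Total = $3146.8388

$3146.84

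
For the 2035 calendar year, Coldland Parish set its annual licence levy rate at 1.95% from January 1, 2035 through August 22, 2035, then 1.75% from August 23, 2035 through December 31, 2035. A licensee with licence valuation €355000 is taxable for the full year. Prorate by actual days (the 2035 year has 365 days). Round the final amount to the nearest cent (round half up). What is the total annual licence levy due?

January 1 – August 22, 2035: 234 days at 1.95% → €355000 × 1.95% × 234/365 = €4437.9863
August 23 – December 31, 2035: 131 days at 1.75% → €355000 × 1.75% × 131/365 = €2229.6918
Total = €6667.6781

€6667.68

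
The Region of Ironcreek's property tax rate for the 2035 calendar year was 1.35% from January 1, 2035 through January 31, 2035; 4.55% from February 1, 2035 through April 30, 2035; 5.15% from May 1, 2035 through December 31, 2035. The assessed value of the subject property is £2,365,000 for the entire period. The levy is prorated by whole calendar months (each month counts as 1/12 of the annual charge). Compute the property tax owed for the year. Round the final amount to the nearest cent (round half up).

January 1 – January 31, 2035: 1 month at 1.35% → £2,365,000 × 1.35% × 1/12 = £2,660.6250
February 1 – April 30, 2035: 3 months at 4.55% → £2,365,000 × 4.55% × 3/12 = £26,901.8750
May 1 – December 31, 2035: 8 months at 5.15% → £2,365,000 × 5.15% × 8/12 = £81,198.3333
Total = £110,760.8333

£110,760.83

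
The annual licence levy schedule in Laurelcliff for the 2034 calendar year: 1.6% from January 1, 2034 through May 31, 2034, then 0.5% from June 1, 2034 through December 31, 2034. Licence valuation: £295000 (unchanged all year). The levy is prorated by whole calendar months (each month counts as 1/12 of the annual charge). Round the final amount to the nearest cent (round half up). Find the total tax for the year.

£2827.08

January 1 – May 31, 2034: 5 months at 1.6% → £295000 × 1.6% × 5/12 = £1966.6667
June 1 – December 31, 2034: 7 months at 0.5% → £295000 × 0.5% × 7/12 = £860.4167
Total = £2827.0833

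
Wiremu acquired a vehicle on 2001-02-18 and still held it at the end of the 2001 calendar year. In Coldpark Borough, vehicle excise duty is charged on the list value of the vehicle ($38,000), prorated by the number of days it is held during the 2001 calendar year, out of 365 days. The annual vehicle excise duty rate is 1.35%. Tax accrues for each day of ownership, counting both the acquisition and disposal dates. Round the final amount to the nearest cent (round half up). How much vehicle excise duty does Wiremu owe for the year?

Days held (2001-02-18 to 2001-12-31): 317 out of 365
Tax = $38,000 × 1.35% × 317/365 = $445.5370

$445.54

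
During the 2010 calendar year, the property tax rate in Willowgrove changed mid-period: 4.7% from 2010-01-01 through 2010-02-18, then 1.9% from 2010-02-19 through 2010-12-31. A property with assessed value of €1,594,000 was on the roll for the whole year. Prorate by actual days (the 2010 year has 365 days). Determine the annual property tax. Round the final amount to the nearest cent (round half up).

2010-01-01 to 2010-02-18: 49 days at 4.7% → €1,594,000 × 4.7% × 49/365 = €10,057.4849
2010-02-19 to 2010-12-31: 316 days at 1.9% → €1,594,000 × 1.9% × 316/365 = €26,220.2082
Total = €36,277.6932

€36,277.69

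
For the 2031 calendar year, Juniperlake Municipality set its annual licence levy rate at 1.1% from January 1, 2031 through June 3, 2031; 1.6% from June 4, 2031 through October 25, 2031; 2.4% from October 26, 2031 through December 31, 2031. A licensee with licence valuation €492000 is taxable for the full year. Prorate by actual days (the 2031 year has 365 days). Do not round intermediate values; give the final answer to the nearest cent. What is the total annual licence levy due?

€7556.58

January 1 – June 3, 2031: 154 days at 1.1% → €492000 × 1.1% × 154/365 = €2283.4192
June 4 – October 25, 2031: 144 days at 1.6% → €492000 × 1.6% × 144/365 = €3105.6658
October 26 – December 31, 2031: 67 days at 2.4% → €492000 × 2.4% × 67/365 = €2167.4959
Total = €7556.5808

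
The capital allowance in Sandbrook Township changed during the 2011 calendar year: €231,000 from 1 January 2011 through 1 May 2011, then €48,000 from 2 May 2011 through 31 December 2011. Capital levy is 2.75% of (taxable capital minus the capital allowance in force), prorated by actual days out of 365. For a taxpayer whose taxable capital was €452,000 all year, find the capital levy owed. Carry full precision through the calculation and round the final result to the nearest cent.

€9,441.69

1 January – 1 May 2011: 121 days, exemption €231,000 → (€452,000 − €231,000) × 2.75% × 121/365 = €2,014.7329
2 May – 31 December 2011: 244 days, exemption €48,000 → (€452,000 − €48,000) × 2.75% × 244/365 = €7,426.9589
Total = €9,441.6918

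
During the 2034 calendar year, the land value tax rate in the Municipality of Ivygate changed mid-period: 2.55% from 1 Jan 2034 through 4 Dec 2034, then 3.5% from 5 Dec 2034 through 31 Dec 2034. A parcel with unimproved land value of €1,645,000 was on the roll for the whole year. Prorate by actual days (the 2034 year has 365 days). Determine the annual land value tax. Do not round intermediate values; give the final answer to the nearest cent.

1 Jan – 4 Dec 2034: 338 days at 2.55% → €1,645,000 × 2.55% × 338/365 = €38,844.5342
5 Dec – 31 Dec 2034: 27 days at 3.5% → €1,645,000 × 3.5% × 27/365 = €4,258.9726
Total = €43,103.5068

€43,103.51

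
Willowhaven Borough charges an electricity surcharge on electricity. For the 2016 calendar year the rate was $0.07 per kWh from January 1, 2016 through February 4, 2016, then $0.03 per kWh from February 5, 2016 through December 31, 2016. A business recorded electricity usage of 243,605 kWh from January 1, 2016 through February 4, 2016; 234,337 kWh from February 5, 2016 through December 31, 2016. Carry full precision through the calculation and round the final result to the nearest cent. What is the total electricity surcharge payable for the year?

$24,082.46

January 1 – February 4, 2016: 243,605 kWh at $0.07/kWh → $17,052.35
February 5 – December 31, 2016: 234,337 kWh at $0.03/kWh → $7,030.11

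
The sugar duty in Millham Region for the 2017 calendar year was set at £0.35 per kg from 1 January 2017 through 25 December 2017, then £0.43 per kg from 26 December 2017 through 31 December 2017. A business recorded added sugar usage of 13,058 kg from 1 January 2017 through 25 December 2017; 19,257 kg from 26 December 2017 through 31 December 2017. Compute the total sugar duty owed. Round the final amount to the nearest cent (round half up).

1 January – 25 December 2017: 13,058 kg at £0.35/kg → £4570.30
26 December – 31 December 2017: 19,257 kg at £0.43/kg → £8280.51

£12850.81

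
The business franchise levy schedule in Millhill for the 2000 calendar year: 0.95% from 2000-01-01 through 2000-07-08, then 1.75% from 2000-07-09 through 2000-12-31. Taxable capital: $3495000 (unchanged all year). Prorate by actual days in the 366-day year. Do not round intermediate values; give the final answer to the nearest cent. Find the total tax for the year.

$46647.75

2000-01-01 to 2000-07-08: 190 days at 0.95% → $3495000 × 0.95% × 190/366 = $17236.2705
2000-07-09 to 2000-12-31: 176 days at 1.75% → $3495000 × 1.75% × 176/366 = $29411.4754
Total = $46647.7459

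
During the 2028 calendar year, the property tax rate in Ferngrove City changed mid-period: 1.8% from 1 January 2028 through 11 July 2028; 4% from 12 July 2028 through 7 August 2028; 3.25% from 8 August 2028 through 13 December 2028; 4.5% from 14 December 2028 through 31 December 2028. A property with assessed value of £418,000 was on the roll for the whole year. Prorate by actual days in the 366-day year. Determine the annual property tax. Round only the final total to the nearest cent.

£10,877.14

1 January – 11 July 2028: 193 days at 1.8% → £418,000 × 1.8% × 193/366 = £3,967.5738
12 July – 7 August 2028: 27 days at 4% → £418,000 × 4% × 27/366 = £1,233.4426
8 August – 13 December 2028: 128 days at 3.25% → £418,000 × 3.25% × 128/366 = £4,751.0383
14 December – 31 December 2028: 18 days at 4.5% → £418,000 × 4.5% × 18/366 = £925.0820
Total = £10,877.1366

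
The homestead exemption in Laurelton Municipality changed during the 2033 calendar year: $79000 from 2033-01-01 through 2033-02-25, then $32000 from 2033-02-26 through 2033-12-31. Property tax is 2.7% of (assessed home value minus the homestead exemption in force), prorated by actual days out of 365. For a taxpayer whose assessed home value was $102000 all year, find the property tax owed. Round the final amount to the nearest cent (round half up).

2033-01-01 to 2033-02-25: 56 days, exemption $79000 → ($102000 − $79000) × 2.7% × 56/365 = $95.2767
2033-02-26 to 2033-12-31: 309 days, exemption $32000 → ($102000 − $32000) × 2.7% × 309/365 = $1600.0274
Total = $1695.3041

$1695.30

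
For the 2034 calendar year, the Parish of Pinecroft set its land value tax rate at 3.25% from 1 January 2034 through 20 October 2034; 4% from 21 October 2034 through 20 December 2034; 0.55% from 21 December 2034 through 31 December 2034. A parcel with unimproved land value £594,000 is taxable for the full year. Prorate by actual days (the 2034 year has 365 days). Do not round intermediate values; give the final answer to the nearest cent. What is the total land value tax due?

1 January – 20 October 2034: 293 days at 3.25% → £594,000 × 3.25% × 293/365 = £15,496.8904
21 October – 20 December 2034: 61 days at 4% → £594,000 × 4% × 61/365 = £3,970.8493
21 December – 31 December 2034: 11 days at 0.55% → £594,000 × 0.55% × 11/365 = £98.4575
Total = £19,566.1973

£19,566.20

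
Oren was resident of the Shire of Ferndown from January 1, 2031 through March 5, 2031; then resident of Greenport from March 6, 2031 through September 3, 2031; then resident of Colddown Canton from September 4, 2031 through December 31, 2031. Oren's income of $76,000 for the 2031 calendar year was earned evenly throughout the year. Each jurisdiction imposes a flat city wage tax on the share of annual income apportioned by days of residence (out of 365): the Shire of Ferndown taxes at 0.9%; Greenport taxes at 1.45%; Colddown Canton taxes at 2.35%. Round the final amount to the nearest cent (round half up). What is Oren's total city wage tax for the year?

$1,251.71

The Shire of Ferndown, January 1 – March 5, 2031: 64 days → $76,000 × 0.9% × 64/365 = $119.9342
Greenport, March 6 – September 3, 2031: 182 days → $76,000 × 1.45% × 182/365 = $549.4904
Colddown Canton, September 4 – December 31, 2031: 119 days → $76,000 × 2.35% × 119/365 = $582.2849
Total = $1,251.7096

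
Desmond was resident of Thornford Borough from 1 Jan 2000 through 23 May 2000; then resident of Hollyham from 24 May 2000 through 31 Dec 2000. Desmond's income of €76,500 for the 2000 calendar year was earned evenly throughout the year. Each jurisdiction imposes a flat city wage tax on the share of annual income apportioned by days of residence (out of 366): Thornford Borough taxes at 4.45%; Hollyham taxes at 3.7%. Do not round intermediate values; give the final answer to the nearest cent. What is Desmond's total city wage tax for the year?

€3,056.24

Thornford Borough, 1 Jan – 23 May 2000: 144 days → €76,500 × 4.45% × 144/366 = €1,339.3770
Hollyham, 24 May – 31 Dec 2000: 222 days → €76,500 × 3.7% × 222/366 = €1,716.8607
Total = €3,056.2377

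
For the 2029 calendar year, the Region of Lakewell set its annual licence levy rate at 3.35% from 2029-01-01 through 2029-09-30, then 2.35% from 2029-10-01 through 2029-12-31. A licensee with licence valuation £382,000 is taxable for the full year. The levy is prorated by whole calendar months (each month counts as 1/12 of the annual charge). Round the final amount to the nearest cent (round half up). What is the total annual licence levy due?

£11,842.00

2029-01-01 to 2029-09-30: 9 months at 3.35% → £382,000 × 3.35% × 9/12 = £9,597.7500
2029-10-01 to 2029-12-31: 3 months at 2.35% → £382,000 × 2.35% × 3/12 = £2,244.2500
Total = £11,842.0000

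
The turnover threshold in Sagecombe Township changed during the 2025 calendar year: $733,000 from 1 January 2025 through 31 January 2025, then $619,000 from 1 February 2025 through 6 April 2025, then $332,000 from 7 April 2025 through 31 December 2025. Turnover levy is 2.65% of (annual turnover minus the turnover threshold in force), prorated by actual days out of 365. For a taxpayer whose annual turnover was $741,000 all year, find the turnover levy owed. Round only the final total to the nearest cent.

1 January – 31 January 2025: 31 days, exemption $733,000 → ($741,000 − $733,000) × 2.65% × 31/365 = $18.0055
1 February – 6 April 2025: 65 days, exemption $619,000 → ($741,000 − $619,000) × 2.65% × 65/365 = $575.7397
7 April – 31 December 2025: 269 days, exemption $332,000 → ($741,000 − $332,000) × 2.65% × 269/365 = $7,987.8260
Total = $8,581.5712

$8,581.57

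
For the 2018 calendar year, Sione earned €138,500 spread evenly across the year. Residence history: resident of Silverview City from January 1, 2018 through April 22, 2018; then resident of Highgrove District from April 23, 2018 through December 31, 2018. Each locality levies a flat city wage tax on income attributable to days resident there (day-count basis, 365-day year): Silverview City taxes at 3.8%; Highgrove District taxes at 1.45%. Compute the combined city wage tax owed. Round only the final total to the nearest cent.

Silverview City, January 1 – April 22, 2018: 112 days → €138,500 × 3.8% × 112/365 = €1,614.9479
Highgrove District, April 23 – December 31, 2018: 253 days → €138,500 × 1.45% × 253/365 = €1,392.0199
Total = €3,006.9678

€3,006.97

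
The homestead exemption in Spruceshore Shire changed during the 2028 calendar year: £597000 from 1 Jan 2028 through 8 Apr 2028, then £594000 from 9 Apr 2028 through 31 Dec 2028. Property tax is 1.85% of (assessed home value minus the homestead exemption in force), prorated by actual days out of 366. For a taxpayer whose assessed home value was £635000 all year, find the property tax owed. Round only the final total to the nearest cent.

1 Jan – 8 Apr 2028: 99 days, exemption £597000 → (£635000 − £597000) × 1.85% × 99/366 = £190.1557
9 Apr – 31 Dec 2028: 267 days, exemption £594000 → (£635000 − £594000) × 1.85% × 267/366 = £553.3320
Total = £743.4877

£743.49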